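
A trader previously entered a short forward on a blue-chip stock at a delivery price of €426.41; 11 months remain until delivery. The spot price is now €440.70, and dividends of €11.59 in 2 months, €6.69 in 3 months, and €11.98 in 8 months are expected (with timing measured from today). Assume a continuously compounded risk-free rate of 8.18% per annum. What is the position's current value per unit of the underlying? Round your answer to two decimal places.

PV(remaining dividends) I = 11.59·e^(−0.0818·2/12) + 6.69·e^(−0.0818·3/12) + 11.98·e^(−0.0818·8/12) = 29.3318
Current forward F = (S − I)·e^(rT) = (440.70 − 29.3318)·e^(0.0818·11/12) = 411.3682 × 1.077866 = 443.3998
Value (long) = (F − K)·e^(−rT) = (443.3998 − 426.41) × 0.927759 = 15.7624
Short position value = −(long value) = -€15.76

-€15.76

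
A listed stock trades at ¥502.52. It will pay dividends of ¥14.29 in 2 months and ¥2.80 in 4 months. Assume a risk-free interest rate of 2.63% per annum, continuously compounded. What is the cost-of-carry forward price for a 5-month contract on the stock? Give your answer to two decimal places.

¥490.87

PV(dividends) I = 14.29·e^(−0.0263·2/12) + 2.80·e^(−0.0263·4/12)
I = 14.2275 + 2.7756 = 17.0031
F = (S − I)·e^(rT) = (502.52 − 17.0031) · e^(0.0263·5/12)
= 485.5169 · e^0.010958 = 485.5169 × 1.011018 = ¥490.87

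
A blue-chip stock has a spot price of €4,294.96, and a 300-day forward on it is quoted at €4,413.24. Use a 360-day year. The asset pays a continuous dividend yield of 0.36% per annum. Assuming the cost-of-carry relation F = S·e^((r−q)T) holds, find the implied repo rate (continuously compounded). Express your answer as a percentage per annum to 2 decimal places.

3.62%

From F = S·e^((r−q)T): (r − q) = ln(F/S)/T
ln(4413.24/4294.96) = ln(1.027539) = 0.027167
(r − q) = 0.027167 / (300/360) = 0.032600
r = ln(F/S)/T + q = 0.032600 + 0.0036 = 0.036200
r = 3.62%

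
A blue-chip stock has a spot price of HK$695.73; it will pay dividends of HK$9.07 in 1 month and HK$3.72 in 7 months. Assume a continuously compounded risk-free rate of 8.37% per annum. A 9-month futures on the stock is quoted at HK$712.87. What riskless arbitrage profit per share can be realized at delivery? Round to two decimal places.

PV(dividends) I = 9.07·e^(−0.0837·1/12) + 3.72·e^(−0.0837·7/12) = 12.5497
Fair futures F* = (S − I)·e^(rT) = (695.73 − 12.5497)·e^0.062775 = 683.1803 × 1.064787 = 727.4415
Market HK$712.87 < fair 727.4415: forward underpriced → reverse cash-and-carry (short the stock, invest proceeds at r, pay the dividends, go long the forward).
Profit at T = |F_mkt − F*| = |712.87 − 727.4415| = HK$14.57 per share

HK$14.57 per share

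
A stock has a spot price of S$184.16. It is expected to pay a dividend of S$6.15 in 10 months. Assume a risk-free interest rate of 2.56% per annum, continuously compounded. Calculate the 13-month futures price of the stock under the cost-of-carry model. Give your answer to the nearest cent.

PV(dividends) I = 6.15·e^(−0.0256·10/12)
I = 6.0202
F = (S − I)·e^(rT) = (184.16 − 6.0202) · e^(0.0256·13/12)
= 178.1398 · e^0.027733 = 178.1398 × 1.028121 = S$183.15

S$183.15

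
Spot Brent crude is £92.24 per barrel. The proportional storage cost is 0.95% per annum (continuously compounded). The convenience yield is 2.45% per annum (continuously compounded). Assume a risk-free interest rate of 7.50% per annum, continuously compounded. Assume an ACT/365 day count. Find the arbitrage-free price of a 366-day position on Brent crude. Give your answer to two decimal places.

£97.96 per barrel

Net carry = r + u − y = 0.0750 + 0.0095 − 0.0245 = 0.0600
F = S·e^((r+u−y)T) = 92.24 · e^(0.0600 × 366/365) = 92.24 · e^0.060164
= 92.24 × 1.062011 = £97.96 per barrel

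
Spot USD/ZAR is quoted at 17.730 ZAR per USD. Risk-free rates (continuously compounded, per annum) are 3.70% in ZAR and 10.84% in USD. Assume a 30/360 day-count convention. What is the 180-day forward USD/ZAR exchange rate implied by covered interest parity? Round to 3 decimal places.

F = S·e^((r_ZAR − r_USD)T) = 17.730 · e^((0.0370 − 0.1084) × 180/360)
= 17.730 · e^-0.035700 = 17.730 × 0.964930
F = 17.108 ZAR per USD

17.108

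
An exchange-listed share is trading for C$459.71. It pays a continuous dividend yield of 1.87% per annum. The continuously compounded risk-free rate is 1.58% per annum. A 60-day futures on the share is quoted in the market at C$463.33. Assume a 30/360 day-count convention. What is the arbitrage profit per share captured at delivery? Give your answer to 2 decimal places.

C$3.84 per share

Fair futures: F* = S·e^(carry·T), with carry = (r − q) = 0.0158 − 0.0187 = -0.0029
F* = 459.71 · e^(-0.0029 × 60/360) = 459.71 · e^-0.000483 = 459.71 × 0.999517 = C$459.4880
Market C$463.33 > fair C$459.4880: forward overpriced → cash-and-carry (buy spot, short the forward).
At maturity, profit = |F_mkt − F*| = |463.33 − 459.4880| = C$3.84 per share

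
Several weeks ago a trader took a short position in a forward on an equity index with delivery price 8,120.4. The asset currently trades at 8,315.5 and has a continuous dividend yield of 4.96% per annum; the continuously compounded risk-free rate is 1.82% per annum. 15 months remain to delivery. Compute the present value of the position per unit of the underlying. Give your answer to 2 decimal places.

Current fair forward for the remaining 15 months: F = S·e^((r − q)·T), (r − q) = 0.0182 − 0.0496 = -0.0314
F = 8315.5 · e^(-0.0314 × 15/12) = 8315.5 × 0.96151030 = 7995.4389
Value of long forward = (F − K)·e^(−rT) = (7995.4389 − 8120.4) · e^(−0.0182·15/12)
= -124.9611 × 0.97750683 = -122.15
Short position value = −(long value) = 122.15

122.15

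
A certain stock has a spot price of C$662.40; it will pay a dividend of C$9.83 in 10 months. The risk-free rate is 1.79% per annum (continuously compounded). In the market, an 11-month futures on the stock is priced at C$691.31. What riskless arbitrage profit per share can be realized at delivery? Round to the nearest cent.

PV(dividends) I = 9.83·e^(−0.0179·10/12) = 9.6845
Fair futures F* = (S − I)·e^(rT) = (662.40 − 9.6845)·e^0.016408 = 652.7155 × 1.016543 = 663.5134
Market C$691.31 > fair 663.5134: forward overpriced → cash-and-carry (borrow at r, buy the stock and collect the dividends, short the forward).
Profit at T = |F_mkt − F*| = |691.31 − 663.5134| = C$27.80 per share

C$27.80 per share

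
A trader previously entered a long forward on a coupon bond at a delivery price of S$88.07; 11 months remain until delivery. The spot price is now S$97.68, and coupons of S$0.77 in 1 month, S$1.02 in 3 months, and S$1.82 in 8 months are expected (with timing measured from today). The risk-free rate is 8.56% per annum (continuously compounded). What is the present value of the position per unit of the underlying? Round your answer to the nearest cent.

S$12.77

PV(remaining coupons) I = 0.77·e^(−0.0856·1/12) + 1.02·e^(−0.0856·3/12) + 1.82·e^(−0.0856·8/12) = 3.4820
Current forward F = (S − I)·e^(rT) = (97.68 − 3.4820)·e^(0.0856·11/12) = 94.1980 × 1.081627 = 101.8871
Value (long) = (F − K)·e^(−rT) = (101.8871 − 88.07) × 0.924533 = 12.7744
Value = S$12.77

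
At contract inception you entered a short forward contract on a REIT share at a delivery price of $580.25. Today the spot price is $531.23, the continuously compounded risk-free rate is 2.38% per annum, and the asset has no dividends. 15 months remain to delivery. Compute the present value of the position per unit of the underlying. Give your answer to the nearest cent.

Current fair forward for the remaining 15 months: F = S·e^(r·T), r = 0.0238
F = 531.23 · e^(0.0238 × 15/12) = 531.23 × 1.030197 = 547.2716
Value of long forward = (F − K)·e^(−rT) = (547.2716 − 580.25) · e^(−0.0238·15/12)
= -32.9784 × 0.970688 = -32.01
Short position value = −(long value) = $32.01

$32.01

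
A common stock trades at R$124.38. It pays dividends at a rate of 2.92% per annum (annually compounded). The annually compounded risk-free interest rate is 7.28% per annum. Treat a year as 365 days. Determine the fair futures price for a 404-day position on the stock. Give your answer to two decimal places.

R$130.23

F = S · (1+r)^T / (1+q)^T
= 124.38 × 1.080885 / 1.032370 = 124.38 × 1.046994
F = R$130.23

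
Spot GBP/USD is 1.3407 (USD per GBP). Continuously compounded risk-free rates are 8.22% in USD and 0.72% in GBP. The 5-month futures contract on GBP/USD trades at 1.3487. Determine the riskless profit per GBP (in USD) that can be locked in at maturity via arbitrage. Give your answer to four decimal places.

Fair futures: F* = S·e^(carry·T), with carry = (r_USD − r_GBP) = 0.0822 − 0.0072 = 0.0750
F* = 1.3407 · e^(0.0750 × 5/12) = 1.3407 · e^0.031250 = 1.3407 × 1.031743 = 1.3833
Market 1.3487 < fair 1.3833: forward underpriced → reverse cash-and-carry (short spot, go long the forward).
At maturity, profit = |F_mkt − F*| = |1.3487 − 1.3833| = 0.0346 per GBP (in USD)

0.0346 per GBP (in USD)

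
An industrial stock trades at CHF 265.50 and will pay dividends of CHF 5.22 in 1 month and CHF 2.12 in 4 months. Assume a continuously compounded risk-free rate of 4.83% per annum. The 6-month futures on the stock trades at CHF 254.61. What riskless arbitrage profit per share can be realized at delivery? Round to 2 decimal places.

PV(dividends) I = 5.22·e^(−0.0483·1/12) + 2.12·e^(−0.0483·4/12) = 7.2852
Fair futures F* = (S − I)·e^(rT) = (265.50 − 7.2852)·e^0.024150 = 258.2148 × 1.024444 = 264.5266
Market CHF 254.61 < fair 264.5266: forward underpriced → reverse cash-and-carry (short the stock, invest proceeds at r, pay the dividends, go long the forward).
Profit at T = |F_mkt − F*| = |254.61 − 264.5266| = CHF 9.92 per share

CHF 9.92 per share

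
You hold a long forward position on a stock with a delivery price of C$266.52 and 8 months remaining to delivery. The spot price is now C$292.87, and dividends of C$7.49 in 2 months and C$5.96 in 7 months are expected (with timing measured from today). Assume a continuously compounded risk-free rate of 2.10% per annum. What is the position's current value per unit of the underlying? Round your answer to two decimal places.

PV(remaining dividends) I = 7.49·e^(−0.0210·2/12) + 5.96·e^(−0.0210·7/12) = 13.3513
Current forward F = (S − I)·e^(rT) = (292.87 − 13.3513)·e^(0.0210·8/12) = 279.5187 × 1.014098 = 283.4594
Value (long) = (F − K)·e^(−rT) = (283.4594 − 266.52) × 0.986098 = 16.7039
Value = C$16.70

C$16.70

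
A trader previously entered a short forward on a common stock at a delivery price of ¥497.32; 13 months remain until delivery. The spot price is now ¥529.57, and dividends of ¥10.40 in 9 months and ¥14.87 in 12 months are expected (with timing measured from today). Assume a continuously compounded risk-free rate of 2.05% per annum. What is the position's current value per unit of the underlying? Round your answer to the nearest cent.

PV(remaining dividends) I = 10.40·e^(−0.0205·9/12) + 14.87·e^(−0.0205·12/12) = 24.8096
Current forward F = (S − I)·e^(rT) = (529.57 − 24.8096)·e^(0.0205·13/12) = 504.7604 × 1.022457 = 516.0958
Value (long) = (F − K)·e^(−rT) = (516.0958 − 497.32) × 0.978036 = 18.3634
Short position value = −(long value) = -¥18.36

-¥18.36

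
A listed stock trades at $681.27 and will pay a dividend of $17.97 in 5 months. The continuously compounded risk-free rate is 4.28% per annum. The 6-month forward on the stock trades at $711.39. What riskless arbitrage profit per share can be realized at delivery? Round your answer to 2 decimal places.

PV(dividends) I = 17.97·e^(−0.0428·5/12) = 17.6524
Fair forward F* = (S − I)·e^(rT) = (681.27 − 17.6524)·e^0.021400 = 663.6176 × 1.021631 = 677.9723
Market $711.39 > fair 677.9723: forward overpriced → cash-and-carry (borrow at r, buy the stock and collect the dividends, short the forward).
Profit at T = |F_mkt − F*| = |711.39 − 677.9723| = $33.42 per share

$33.42 per share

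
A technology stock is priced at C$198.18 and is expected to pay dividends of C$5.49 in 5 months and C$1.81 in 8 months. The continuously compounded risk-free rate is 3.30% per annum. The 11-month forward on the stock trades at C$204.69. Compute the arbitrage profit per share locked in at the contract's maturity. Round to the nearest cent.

C$7.83 per share

PV(dividends) I = 5.49·e^(−0.0330·5/12) + 1.81·e^(−0.0330·8/12) = 7.1856
Fair forward F* = (S − I)·e^(rT) = (198.18 − 7.1856)·e^0.030250 = 190.9944 × 1.030712 = 196.8602
Market C$204.69 > fair 196.8602: forward overpriced → cash-and-carry (borrow at r, buy the stock and collect the dividends, short the forward).
Profit at T = |F_mkt − F*| = |204.69 − 196.8602| = C$7.83 per share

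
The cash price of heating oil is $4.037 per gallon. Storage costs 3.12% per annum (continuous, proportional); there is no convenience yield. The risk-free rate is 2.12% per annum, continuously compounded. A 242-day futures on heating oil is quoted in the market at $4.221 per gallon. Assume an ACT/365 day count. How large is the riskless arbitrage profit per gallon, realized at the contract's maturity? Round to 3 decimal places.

$0.041 per gallon

Fair futures: F* = S·e^(carry·T), with carry = (r + u) = 0.0212 + 0.0312 = 0.0524
F* = 4.037 · e^(0.0524 × 242/365) = 4.037 · e^0.034742 = 4.037 × 1.035353 = $4.1797
Market $4.221 > fair $4.1797: forward overpriced → cash-and-carry (buy spot, short the forward).
At maturity, profit = |F_mkt − F*| = |4.221 − 4.1797| = $0.041 per gallon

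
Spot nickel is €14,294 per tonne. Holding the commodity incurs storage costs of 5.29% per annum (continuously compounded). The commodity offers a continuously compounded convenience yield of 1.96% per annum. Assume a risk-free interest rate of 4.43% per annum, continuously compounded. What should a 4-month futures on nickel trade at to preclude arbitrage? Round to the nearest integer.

Net carry = r + u − y = 0.0443 + 0.0529 − 0.0196 = 0.0776
F = S·e^((r+u−y)T) = 14294 · e^(0.0776 × 4/12) = 14294 · e^0.025867
= 14294 × 1.026204 = €14,669 per tonne

€14,669 per tonne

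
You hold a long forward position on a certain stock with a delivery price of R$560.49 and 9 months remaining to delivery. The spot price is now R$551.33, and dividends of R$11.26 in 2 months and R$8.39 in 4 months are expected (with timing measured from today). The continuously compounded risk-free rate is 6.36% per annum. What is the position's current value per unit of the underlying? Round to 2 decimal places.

PV(remaining dividends) I = 11.26·e^(−0.0636·2/12) + 8.39·e^(−0.0636·4/12) = 19.3553
Current forward F = (S − I)·e^(rT) = (551.33 − 19.3553)·e^(0.0636·9/12) = 531.9747 × 1.048856 = 557.9649
Value (long) = (F − K)·e^(−rT) = (557.9649 − 560.49) × 0.953420 = -2.4075
Value = -R$2.41

-R$2.41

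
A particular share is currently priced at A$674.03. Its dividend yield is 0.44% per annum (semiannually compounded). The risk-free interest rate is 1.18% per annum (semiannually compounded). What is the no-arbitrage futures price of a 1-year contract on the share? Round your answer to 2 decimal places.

A$679.02

F = S · (1+r/2)^(2T) / (1+q/2)^(2T)
= 674.03 × 1.011835 / 1.004405 = 674.03 × 1.007397
F = A$679.02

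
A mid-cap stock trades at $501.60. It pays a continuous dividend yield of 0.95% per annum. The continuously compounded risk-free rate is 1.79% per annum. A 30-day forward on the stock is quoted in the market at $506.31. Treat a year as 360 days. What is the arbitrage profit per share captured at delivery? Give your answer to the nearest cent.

Fair forward: F* = S·e^(carry·T), with carry = (r − q) = 0.0179 − 0.0095 = 0.0084
F* = 501.60 · e^(0.0084 × 30/360) = 501.60 · e^0.000700 = 501.60 × 1.000700 = $501.9511
Market $506.31 > fair $501.9511: forward overpriced → cash-and-carry (buy spot, short the forward).
At maturity, profit = |F_mkt − F*| = |506.31 − 501.9511| = $4.36 per share

$4.36 per share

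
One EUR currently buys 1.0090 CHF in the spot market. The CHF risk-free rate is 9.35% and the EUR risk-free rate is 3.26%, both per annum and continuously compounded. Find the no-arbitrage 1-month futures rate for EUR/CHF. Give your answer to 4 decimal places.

1.0141

F = S·e^((r_CHF − r_EUR)T) = 1.0090 · e^((0.0935 − 0.0326) × 1/12)
= 1.0090 · e^0.005075 = 1.0090 × 1.005088
F = 1.0141 CHF per EUR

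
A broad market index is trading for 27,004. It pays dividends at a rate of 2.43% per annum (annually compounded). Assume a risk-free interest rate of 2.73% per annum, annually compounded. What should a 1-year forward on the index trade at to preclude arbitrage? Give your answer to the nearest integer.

F = S · (1+r)^T / (1+q)^T
= 27004 × 1.027300 / 1.024300 = 27004 × 1.002929
F = 27,083

27,083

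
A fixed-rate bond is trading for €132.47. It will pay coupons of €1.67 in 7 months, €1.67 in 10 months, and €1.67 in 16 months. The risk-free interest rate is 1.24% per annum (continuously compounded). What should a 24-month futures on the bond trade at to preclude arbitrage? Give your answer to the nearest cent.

PV(coupons) I = 1.67·e^(−0.0124·7/12) + 1.67·e^(−0.0124·10/12) + 1.67·e^(−0.0124·16/12)
I = 1.6580 + 1.6528 + 1.6426 = 4.9534
F = (S − I)·e^(rT) = (132.47 − 4.9534) · e^(0.0124·24/12)
= 127.5166 · e^0.024800 = 127.5166 × 1.025110 = €130.72

€130.72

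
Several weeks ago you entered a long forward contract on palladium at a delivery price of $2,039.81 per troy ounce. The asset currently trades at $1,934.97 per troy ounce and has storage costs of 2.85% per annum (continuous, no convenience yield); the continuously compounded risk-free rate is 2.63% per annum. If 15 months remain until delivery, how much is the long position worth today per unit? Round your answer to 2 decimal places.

$31.30 per troy ounce

Current fair forward for the remaining 15 months: F = S·e^((r + u)·T), (r + u) = 0.0263 + 0.0285 = 0.0548
F = 1934.97 · e^(0.0548 × 15/12) = 1934.97 × 1.07090062 = 2072.1606
Value of long forward = (F − K)·e^(−rT) = (2072.1606 − 2039.81) · e^(−0.0263·15/12)
= 32.3506 × 0.96765951 = 31.30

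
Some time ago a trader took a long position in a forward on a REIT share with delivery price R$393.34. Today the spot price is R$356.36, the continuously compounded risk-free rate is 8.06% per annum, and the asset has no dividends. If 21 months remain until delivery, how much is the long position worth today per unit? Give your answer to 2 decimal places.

R$14.77

Current fair forward for the remaining 21 months: F = S·e^(r·T), r = 0.0806
F = 356.36 · e^(0.0806 × 21/12) = 356.36 × 1.151482 = 410.3421
Value of long forward = (F − K)·e^(−rT) = (410.3421 − 393.34) · e^(−0.0806·21/12)
= 17.0021 × 0.868446 = 14.77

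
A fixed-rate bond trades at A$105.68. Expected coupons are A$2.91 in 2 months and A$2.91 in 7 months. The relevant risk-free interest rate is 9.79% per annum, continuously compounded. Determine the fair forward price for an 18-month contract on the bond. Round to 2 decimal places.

PV(coupons) I = 2.91·e^(−0.0979·2/12) + 2.91·e^(−0.0979·7/12)
I = 2.8629 + 2.7485 = 5.6114
F = (S − I)·e^(rT) = (105.68 − 5.6114) · e^(0.0979·18/12)
= 100.0686 · e^0.146850 = 100.0686 × 1.158180 = A$115.90

A$115.90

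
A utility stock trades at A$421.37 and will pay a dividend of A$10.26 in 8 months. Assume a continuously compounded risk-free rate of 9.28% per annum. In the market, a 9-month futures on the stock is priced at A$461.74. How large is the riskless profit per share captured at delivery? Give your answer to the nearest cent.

PV(dividends) I = 10.26·e^(−0.0928·8/12) = 9.6445
Fair futures F* = (S − I)·e^(rT) = (421.37 − 9.6445)·e^0.069600 = 411.7255 × 1.072079 = 441.4023
Market A$461.74 > fair 441.4023: forward overpriced → cash-and-carry (borrow at r, buy the stock and collect the dividends, short the forward).
Profit at T = |F_mkt − F*| = |461.74 − 441.4023| = A$20.34 per share

A$20.34 per share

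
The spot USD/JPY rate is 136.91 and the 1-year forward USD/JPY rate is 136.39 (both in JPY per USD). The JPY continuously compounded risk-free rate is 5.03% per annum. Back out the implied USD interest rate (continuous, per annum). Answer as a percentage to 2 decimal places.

5.41%

F = S·e^((r_JPY − r_USD)T) ⇒ r_USD = r_JPY − ln(F/S)/T
ln(136.39/136.91) = -0.003805; /(12/12) = -0.003805
r_USD = 0.0503 + 0.003805 = 0.054105
r_USD = 5.41%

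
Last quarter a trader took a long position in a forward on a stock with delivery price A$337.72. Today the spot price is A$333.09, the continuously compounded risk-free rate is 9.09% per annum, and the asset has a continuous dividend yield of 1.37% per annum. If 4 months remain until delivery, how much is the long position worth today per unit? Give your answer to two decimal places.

Current fair forward for the remaining 4 months: F = S·e^((r − q)·T), (r − q) = 0.0909 − 0.0137 = 0.0772
F = 333.09 · e^(0.0772 × 4/12) = 333.09 × 1.026067 = 341.7727
Value of long forward = (F − K)·e^(−rT) = (341.7727 − 337.72) · e^(−0.0909·4/12)
= 4.0527 × 0.970154 = 3.93

A$3.93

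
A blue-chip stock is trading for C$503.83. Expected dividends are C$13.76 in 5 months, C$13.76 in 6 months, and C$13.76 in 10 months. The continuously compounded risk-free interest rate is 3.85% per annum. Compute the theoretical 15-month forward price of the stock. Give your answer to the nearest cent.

PV(dividends) I = 13.76·e^(−0.0385·5/12) + 13.76·e^(−0.0385·6/12) + 13.76·e^(−0.0385·10/12)
I = 13.5410 + 13.4977 + 13.3255 = 40.3642
F = (S − I)·e^(rT) = (503.83 − 40.3642) · e^(0.0385·15/12)
= 463.4658 · e^0.048125 = 463.4658 × 1.049302 = C$486.32

C$486.32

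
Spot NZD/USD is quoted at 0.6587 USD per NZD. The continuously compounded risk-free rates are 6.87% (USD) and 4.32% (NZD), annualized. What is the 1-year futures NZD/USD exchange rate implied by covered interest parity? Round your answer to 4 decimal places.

0.6757

F = S·e^((r_USD − r_NZD)T) = 0.6587 · e^((0.0687 − 0.0432) × 1)
= 0.6587 · e^0.025500 = 0.6587 × 1.025828
F = 0.6757 USD per NZD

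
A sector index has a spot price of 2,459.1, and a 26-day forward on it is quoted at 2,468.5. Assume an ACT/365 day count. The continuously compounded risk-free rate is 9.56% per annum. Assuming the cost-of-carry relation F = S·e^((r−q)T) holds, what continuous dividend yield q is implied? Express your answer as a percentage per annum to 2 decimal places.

4.20%

From F = S·e^((r−q)T): (r − q) = ln(F/S)/T
ln(2468.5/2459.1) = ln(1.003823) = 0.003816
(r − q) = 0.003816 / (26/365) = 0.053571
q = r − ln(F/S)/T = 0.0956 − 0.053571 = 0.042029
q = 4.20%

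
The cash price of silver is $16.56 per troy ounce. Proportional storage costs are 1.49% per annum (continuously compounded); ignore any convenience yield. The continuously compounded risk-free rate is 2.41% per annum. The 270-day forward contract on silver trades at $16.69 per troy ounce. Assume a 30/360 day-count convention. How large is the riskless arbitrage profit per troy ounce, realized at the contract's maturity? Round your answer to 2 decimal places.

$0.36 per troy ounce

Fair forward: F* = S·e^(carry·T), with carry = (r + u) = 0.0241 + 0.0149 = 0.0390
F* = 16.56 · e^(0.0390 × 270/360) = 16.56 · e^0.029250 = 16.56 × 1.029682 = $17.0515
Market $16.69 < fair $17.0515: forward underpriced → reverse cash-and-carry (short spot, go long the forward).
At maturity, profit = |F_mkt − F*| = |16.69 − 17.0515| = $0.36 per troy ounce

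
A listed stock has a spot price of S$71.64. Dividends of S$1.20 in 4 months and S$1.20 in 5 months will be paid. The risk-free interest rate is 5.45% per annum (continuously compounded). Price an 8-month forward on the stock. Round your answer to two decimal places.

S$71.85

PV(dividends) I = 1.20·e^(−0.0545·4/12) + 1.20·e^(−0.0545·5/12)
I = 1.1784 + 1.1731 = 2.3515
F = (S − I)·e^(rT) = (71.64 − 2.3515) · e^(0.0545·8/12)
= 69.2885 · e^0.036333 = 69.2885 × 1.037001 = S$71.85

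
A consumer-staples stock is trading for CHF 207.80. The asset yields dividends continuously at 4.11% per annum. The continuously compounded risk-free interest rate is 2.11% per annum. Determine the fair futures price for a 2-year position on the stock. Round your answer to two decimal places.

CHF 199.65

F = S·e^((r − q)T) = 207.80 · e^((0.0211 − 0.0411) × 2)
= 207.80 · e^-0.040000 = 207.80 × 0.960789
F = CHF 199.65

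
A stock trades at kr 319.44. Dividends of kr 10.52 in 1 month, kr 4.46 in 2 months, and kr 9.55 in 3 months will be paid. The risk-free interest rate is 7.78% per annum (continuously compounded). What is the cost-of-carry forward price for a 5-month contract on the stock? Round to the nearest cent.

kr 304.95

PV(dividends) I = 10.52·e^(−0.0778·1/12) + 4.46·e^(−0.0778·2/12) + 9.55·e^(−0.0778·3/12)
I = 10.4520 + 4.4025 + 9.3660 = 24.2205
F = (S − I)·e^(rT) = (319.44 − 24.2205) · e^(0.0778·5/12)
= 295.2195 · e^0.032417 = 295.2195 × 1.032948 = kr 304.95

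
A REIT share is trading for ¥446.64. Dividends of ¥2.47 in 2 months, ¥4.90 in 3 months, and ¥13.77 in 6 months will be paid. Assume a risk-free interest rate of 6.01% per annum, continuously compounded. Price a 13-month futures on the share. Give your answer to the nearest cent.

PV(dividends) I = 2.47·e^(−0.0601·2/12) + 4.90·e^(−0.0601·3/12) + 13.77·e^(−0.0601·6/12)
I = 2.4454 + 4.8269 + 13.3624 = 20.6347
F = (S − I)·e^(rT) = (446.64 − 20.6347) · e^(0.0601·13/12)
= 426.0053 · e^0.065108 = 426.0053 × 1.067274 = ¥454.66

¥454.66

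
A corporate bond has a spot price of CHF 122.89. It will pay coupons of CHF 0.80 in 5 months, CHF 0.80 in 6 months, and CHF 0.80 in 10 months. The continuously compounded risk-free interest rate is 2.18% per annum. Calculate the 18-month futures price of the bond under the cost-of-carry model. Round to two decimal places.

PV(coupons) I = 0.80·e^(−0.0218·5/12) + 0.80·e^(−0.0218·6/12) + 0.80·e^(−0.0218·10/12)
I = 0.7928 + 0.7913 + 0.7856 = 2.3697
F = (S − I)·e^(rT) = (122.89 − 2.3697) · e^(0.0218·18/12)
= 120.5203 · e^0.032700 = 120.5203 × 1.033241 = CHF 124.53

CHF 124.53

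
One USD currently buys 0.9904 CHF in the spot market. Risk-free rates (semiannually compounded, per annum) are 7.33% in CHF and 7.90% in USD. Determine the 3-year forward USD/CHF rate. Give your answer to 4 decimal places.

By covered interest parity, F = S · (1+r_CHF/2)^(2T) / (1+r_USD/2)^(2T)
= 0.9904 × 1.241060 / 1.261673 = 0.9904 × 0.983662
F = 0.9742 CHF per USD

0.9742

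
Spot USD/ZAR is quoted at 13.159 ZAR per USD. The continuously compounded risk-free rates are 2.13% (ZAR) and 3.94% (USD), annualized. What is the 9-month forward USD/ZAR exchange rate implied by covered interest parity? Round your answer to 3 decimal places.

F = S·e^((r_ZAR − r_USD)T) = 13.159 · e^((0.0213 − 0.0394) × 9/12)
= 13.159 · e^-0.013575 = 13.159 × 0.986517
F = 12.982 ZAR per USD

12.982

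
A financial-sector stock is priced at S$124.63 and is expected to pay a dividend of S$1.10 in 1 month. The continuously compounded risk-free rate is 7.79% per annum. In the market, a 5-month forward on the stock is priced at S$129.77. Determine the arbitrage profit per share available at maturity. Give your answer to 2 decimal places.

S$2.16 per share

PV(dividends) I = 1.10·e^(−0.0779·1/12) = 1.0929
Fair forward F* = (S − I)·e^(rT) = (124.63 − 1.0929)·e^0.032458 = 123.5371 × 1.032991 = 127.6127
Market S$129.77 > fair 127.6127: forward overpriced → cash-and-carry (borrow at r, buy the stock and collect the dividends, short the forward).
Profit at T = |F_mkt − F*| = |129.77 − 127.6127| = S$2.16 per share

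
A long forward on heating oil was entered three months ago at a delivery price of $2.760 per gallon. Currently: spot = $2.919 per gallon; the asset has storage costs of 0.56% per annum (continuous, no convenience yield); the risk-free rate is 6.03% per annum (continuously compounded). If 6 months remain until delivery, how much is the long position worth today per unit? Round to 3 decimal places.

$0.249 per gallon

Current fair forward for the remaining 6 months: F = S·e^((r + u)·T), (r + u) = 0.0603 + 0.0056 = 0.0659
F = 2.919 · e^(0.0659 × 6/12) = 2.919 × 1.033499 = 3.0168
Value of long forward = (F − K)·e^(−rT) = (3.0168 − 2.760) · e^(−0.0603·6/12)
= 0.2568 × 0.970300 = 0.249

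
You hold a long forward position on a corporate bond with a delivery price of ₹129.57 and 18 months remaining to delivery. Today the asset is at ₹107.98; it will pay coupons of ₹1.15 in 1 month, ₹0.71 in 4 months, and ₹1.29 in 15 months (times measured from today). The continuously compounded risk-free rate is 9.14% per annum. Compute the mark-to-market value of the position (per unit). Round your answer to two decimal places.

-₹7.97

PV(remaining coupons) I = 1.15·e^(−0.0914·1/12) + 0.71·e^(−0.0914·4/12) + 1.29·e^(−0.0914·15/12) = 2.9807
Current forward F = (S − I)·e^(rT) = (107.98 − 2.9807)·e^(0.0914·18/12) = 104.9993 × 1.146943 = 120.4282
Value (long) = (F − K)·e^(−rT) = (120.4282 − 129.57) × 0.871883 = -7.9706
Value = -₹7.97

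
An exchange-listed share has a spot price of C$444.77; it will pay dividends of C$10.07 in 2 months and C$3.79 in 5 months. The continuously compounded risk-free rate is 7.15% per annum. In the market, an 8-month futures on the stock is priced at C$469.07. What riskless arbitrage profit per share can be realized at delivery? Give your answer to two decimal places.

PV(dividends) I = 10.07·e^(−0.0715·2/12) + 3.79·e^(−0.0715·5/12) = 13.6295
Fair futures F* = (S − I)·e^(rT) = (444.77 − 13.6295)·e^0.047667 = 431.1405 × 1.048821 = 452.1892
Market C$469.07 > fair 452.1892: forward overpriced → cash-and-carry (borrow at r, buy the stock and collect the dividends, short the forward).
Profit at T = |F_mkt − F*| = |469.07 − 452.1892| = C$16.88 per share

C$16.88 per share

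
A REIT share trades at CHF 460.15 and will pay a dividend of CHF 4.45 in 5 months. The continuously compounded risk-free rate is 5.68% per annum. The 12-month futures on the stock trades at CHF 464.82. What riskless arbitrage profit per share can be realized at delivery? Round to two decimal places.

CHF 17.62 per share

PV(dividends) I = 4.45·e^(−0.0568·5/12) = 4.3459
Fair futures F* = (S − I)·e^(rT) = (460.15 − 4.3459)·e^0.056800 = 455.8041 × 1.058444 = 482.4431
Market CHF 464.82 < fair 482.4431: forward underpriced → reverse cash-and-carry (short the stock, invest proceeds at r, pay the dividends, go long the forward).
Profit at T = |F_mkt − F*| = |464.82 − 482.4431| = CHF 17.62 per share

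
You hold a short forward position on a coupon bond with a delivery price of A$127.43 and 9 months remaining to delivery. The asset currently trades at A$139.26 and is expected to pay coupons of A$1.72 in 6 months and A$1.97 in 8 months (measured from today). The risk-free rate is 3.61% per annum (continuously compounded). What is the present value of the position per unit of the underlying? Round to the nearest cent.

PV(remaining coupons) I = 1.72·e^(−0.0361·6/12) + 1.97·e^(−0.0361·8/12) = 3.6124
Current forward F = (S − I)·e^(rT) = (139.26 − 3.6124)·e^(0.0361·9/12) = 135.6476 × 1.027445 = 139.3704
Value (long) = (F − K)·e^(−rT) = (139.3704 − 127.43) × 0.973288 = 11.6214
Short position value = −(long value) = -A$11.62

-A$11.62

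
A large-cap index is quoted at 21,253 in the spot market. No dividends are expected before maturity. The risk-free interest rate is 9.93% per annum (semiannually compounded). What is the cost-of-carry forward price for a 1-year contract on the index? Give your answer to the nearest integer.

F = S · (1+r/2)^(2T)
= 21253 × 1.101765
F = 23,416

23,416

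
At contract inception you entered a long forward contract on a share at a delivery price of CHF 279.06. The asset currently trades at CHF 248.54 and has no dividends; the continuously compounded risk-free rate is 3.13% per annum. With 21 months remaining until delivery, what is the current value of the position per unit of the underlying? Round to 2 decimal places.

Current fair forward for the remaining 21 months: F = S·e^(r·T), r = 0.0313
F = 248.54 · e^(0.0313 × 21/12) = 248.54 × 1.056303 = 262.5335
Value of long forward = (F − K)·e^(−rT) = (262.5335 − 279.06) · e^(−0.0313·21/12)
= -16.5265 × 0.946698 = -15.65

-CHF 15.65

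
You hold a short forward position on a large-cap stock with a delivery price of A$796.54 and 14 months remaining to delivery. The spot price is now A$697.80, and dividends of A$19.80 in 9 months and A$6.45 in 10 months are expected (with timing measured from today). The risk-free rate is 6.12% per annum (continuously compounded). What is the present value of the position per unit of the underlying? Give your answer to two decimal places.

A$68.89

PV(remaining dividends) I = 19.80·e^(−0.0612·9/12) + 6.45·e^(−0.0612·10/12) = 25.0410
Current forward F = (S − I)·e^(rT) = (697.80 − 25.0410)·e^(0.0612·14/12) = 672.7590 × 1.074011 = 722.5506
Value (long) = (F − K)·e^(−rT) = (722.5506 − 796.54) × 0.931089 = -68.8907
Short position value = −(long value) = A$68.89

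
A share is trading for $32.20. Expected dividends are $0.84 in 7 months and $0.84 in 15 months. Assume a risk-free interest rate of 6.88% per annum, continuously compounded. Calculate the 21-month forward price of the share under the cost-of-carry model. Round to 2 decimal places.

$34.54

PV(dividends) I = 0.84·e^(−0.0688·7/12) + 0.84·e^(−0.0688·15/12)
I = 0.8070 + 0.7708 = 1.5778
F = (S − I)·e^(rT) = (32.20 − 1.5778) · e^(0.0688·21/12)
= 30.6222 · e^0.120400 = 30.6222 × 1.127948 = $34.54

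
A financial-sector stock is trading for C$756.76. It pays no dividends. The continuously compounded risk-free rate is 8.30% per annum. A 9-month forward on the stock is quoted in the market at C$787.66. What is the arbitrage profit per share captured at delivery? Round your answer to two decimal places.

C$17.71 per share

Fair forward: F* = S·e^(carry·T), with carry = r = 0.0830
F* = 756.76 · e^(0.0830 × 9/12) = 756.76 · e^0.062250 = 756.76 × 1.064228 = C$805.3652
Market C$787.66 < fair C$805.3652: forward underpriced → reverse cash-and-carry (short spot, go long the forward).
At maturity, profit = |F_mkt − F*| = |787.66 − 805.3652| = C$17.71 per share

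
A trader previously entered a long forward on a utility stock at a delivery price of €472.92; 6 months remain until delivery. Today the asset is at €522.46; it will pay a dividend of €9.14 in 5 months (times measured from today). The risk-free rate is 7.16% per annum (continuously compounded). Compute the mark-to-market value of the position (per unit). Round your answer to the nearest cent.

€57.30

PV(remaining dividends) I = 9.14·e^(−0.0716·5/12) = 8.8714
Current forward F = (S − I)·e^(rT) = (522.46 − 8.8714)·e^(0.0716·6/12) = 513.5886 × 1.036449 = 532.3084
Value (long) = (F − K)·e^(−rT) = (532.3084 − 472.92) × 0.964833 = 57.2999
Value = €57.30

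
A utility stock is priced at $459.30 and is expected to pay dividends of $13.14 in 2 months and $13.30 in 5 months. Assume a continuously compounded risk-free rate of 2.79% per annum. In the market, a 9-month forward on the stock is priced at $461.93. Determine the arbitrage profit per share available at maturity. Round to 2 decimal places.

$19.70 per share

PV(dividends) I = 13.14·e^(−0.0279·2/12) + 13.30·e^(−0.0279·5/12) = 26.2253
Fair forward F* = (S − I)·e^(rT) = (459.30 − 26.2253)·e^0.020925 = 433.0747 × 1.021145 = 442.2321
Market $461.93 > fair 442.2321: forward overpriced → cash-and-carry (borrow at r, buy the stock and collect the dividends, short the forward).
Profit at T = |F_mkt − F*| = |461.93 − 442.2321| = $19.70 per share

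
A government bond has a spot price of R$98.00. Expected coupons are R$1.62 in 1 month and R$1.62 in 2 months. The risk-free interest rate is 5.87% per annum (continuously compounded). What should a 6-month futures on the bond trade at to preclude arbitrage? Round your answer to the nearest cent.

PV(coupons) I = 1.62·e^(−0.0587·1/12) + 1.62·e^(−0.0587·2/12)
I = 1.6121 + 1.6042 = 3.2163
F = (S − I)·e^(rT) = (98.00 − 3.2163) · e^(0.0587·6/12)
= 94.7837 · e^0.029350 = 94.7837 × 1.029785 = R$97.61

R$97.61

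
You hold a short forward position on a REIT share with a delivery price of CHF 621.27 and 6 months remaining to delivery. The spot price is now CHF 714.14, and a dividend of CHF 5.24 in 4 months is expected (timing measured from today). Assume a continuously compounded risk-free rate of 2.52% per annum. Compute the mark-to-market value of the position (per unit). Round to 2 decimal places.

-CHF 95.45

PV(remaining dividends) I = 5.24·e^(−0.0252·4/12) = 5.1962
Current forward F = (S − I)·e^(rT) = (714.14 − 5.1962)·e^(0.0252·6/12) = 708.9438 × 1.012680 = 717.9332
Value (long) = (F − K)·e^(−rT) = (717.9332 − 621.27) × 0.987479 = 95.4529
Short position value = −(long value) = -CHF 95.45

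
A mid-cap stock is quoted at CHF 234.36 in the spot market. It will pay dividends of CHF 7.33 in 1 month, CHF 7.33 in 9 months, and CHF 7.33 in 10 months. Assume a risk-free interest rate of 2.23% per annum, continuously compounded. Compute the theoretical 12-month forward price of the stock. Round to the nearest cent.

PV(dividends) I = 7.33·e^(−0.0223·1/12) + 7.33·e^(−0.0223·9/12) + 7.33·e^(−0.0223·10/12)
I = 7.3164 + 7.2084 + 7.1950 = 21.7198
F = (S − I)·e^(rT) = (234.36 − 21.7198) · e^(0.0223·12/12)
= 212.6402 · e^0.022300 = 212.6402 × 1.022551 = CHF 217.44

CHF 217.44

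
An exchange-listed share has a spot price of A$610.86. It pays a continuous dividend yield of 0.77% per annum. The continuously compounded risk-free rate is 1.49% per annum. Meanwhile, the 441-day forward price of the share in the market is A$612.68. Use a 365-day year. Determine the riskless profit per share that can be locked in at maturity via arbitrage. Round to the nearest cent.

A$3.52 per share

Fair forward: F* = S·e^(carry·T), with carry = (r − q) = 0.0149 − 0.0077 = 0.0072
F* = 610.86 · e^(0.0072 × 441/365) = 610.86 · e^0.008699 = 610.86 × 1.008737 = A$616.1971
Market A$612.68 < fair A$616.1971: forward underpriced → reverse cash-and-carry (short spot, go long the forward).
At maturity, profit = |F_mkt − F*| = |612.68 − 616.1971| = A$3.52 per share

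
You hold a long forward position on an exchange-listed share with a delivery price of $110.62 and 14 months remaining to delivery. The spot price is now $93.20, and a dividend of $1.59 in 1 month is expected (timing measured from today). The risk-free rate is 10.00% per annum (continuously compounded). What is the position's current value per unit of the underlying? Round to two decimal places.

PV(remaining dividends) I = 1.59·e^(−0.1000·1/12) = 1.5768
Current forward F = (S − I)·e^(rT) = (93.20 − 1.5768)·e^(0.1000·14/12) = 91.6232 × 1.123745 = 102.9611
Value (long) = (F − K)·e^(−rT) = (102.9611 − 110.62) × 0.889882 = -6.8155
Value = -$6.82

-$6.82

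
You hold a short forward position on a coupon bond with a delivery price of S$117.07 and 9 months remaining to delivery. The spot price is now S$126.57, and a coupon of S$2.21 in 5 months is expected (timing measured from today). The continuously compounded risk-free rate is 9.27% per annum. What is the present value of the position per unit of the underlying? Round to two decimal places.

PV(remaining coupons) I = 2.21·e^(−0.0927·5/12) = 2.1263
Current forward F = (S − I)·e^(rT) = (126.57 − 2.1263)·e^(0.0927·9/12) = 124.4437 × 1.071999 = 133.4035
Value (long) = (F − K)·e^(−rT) = (133.4035 − 117.07) × 0.932837 = 15.2365
Short position value = −(long value) = -S$15.24

-S$15.24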